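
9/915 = 3/305 = 0.01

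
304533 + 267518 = 572051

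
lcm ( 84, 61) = 5124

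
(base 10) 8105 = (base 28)a9d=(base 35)6LK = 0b1111110101001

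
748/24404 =187/6101=0.03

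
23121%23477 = 23121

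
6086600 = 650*9364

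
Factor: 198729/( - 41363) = - 639/133 = - 3^2*7^( - 1)*19^(  -  1)*71^1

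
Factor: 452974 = 2^1*226487^1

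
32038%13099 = 5840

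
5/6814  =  5/6814 =0.00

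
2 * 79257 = 158514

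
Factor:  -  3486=-2^1*3^1*7^1*83^1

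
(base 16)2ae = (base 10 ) 686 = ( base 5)10221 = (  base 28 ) OE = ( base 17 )266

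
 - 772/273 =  - 3 + 47/273 = - 2.83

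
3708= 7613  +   - 3905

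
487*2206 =1074322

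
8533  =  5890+2643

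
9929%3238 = 215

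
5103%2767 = 2336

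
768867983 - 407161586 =361706397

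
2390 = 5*478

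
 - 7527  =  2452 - 9979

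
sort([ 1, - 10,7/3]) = [ - 10, 1, 7/3 ] 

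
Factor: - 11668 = -2^2 * 2917^1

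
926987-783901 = 143086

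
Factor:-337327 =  - 337327^1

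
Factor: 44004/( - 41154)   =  -386/361= - 2^1*19^( - 2)*193^1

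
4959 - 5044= - 85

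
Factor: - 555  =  -3^1*5^1*37^1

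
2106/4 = 1053/2 = 526.50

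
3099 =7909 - 4810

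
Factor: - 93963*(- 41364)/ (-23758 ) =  - 2^1*3^4*7^( - 1 )*383^1*1697^(-1 )*31321^1 = - 1943342766/11879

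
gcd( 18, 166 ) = 2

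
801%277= 247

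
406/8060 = 203/4030 = 0.05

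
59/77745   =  59/77745 =0.00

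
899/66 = 899/66 = 13.62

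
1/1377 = 1/1377 = 0.00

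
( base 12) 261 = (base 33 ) AV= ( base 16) 169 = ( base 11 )2a9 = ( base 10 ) 361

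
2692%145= 82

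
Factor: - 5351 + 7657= 2306 = 2^1*1153^1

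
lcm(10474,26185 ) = 52370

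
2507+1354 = 3861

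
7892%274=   220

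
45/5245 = 9/1049 = 0.01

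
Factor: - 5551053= - 3^1*107^1*17293^1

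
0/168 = 0=0.00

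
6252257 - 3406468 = 2845789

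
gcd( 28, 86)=2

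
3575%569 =161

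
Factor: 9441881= 281^1 *33601^1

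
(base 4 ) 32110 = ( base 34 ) qw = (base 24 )1E4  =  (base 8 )1624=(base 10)916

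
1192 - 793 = 399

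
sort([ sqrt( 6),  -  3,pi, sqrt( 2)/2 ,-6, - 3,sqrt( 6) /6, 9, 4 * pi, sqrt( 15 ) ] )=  [ - 6, - 3,-3,sqrt( 6 ) /6 , sqrt( 2) /2, sqrt(6 ), pi, sqrt( 15), 9, 4*pi] 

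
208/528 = 13/33 = 0.39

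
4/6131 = 4/6131 = 0.00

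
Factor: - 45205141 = -45205141^1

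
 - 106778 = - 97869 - 8909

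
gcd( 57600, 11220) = 60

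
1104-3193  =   - 2089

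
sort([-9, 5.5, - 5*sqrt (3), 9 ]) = [-9, - 5*sqrt( 3 ),5.5, 9]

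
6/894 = 1/149 = 0.01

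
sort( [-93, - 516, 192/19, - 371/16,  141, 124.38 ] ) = [ - 516,  -  93 , -371/16,192/19,124.38, 141]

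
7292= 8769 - 1477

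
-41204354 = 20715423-61919777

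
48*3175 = 152400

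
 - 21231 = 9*( - 2359)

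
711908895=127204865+584704030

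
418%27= 13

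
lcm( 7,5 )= 35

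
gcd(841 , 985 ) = 1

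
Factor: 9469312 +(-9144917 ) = 5^1* 64879^1 = 324395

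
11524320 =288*40015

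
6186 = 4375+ 1811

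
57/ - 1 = - 57/1 = - 57.00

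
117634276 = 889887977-772253701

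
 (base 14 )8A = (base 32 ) 3Q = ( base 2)1111010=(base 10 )122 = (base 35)3h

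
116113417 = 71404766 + 44708651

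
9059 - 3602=5457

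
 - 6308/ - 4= 1577/1 = 1577.00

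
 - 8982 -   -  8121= - 861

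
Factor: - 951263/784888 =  - 2^ ( - 3)*13^ ( - 1) *73^1* 83^1*157^1 * 7547^(  -  1)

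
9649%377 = 224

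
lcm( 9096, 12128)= 36384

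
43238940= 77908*555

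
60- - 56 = 116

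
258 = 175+83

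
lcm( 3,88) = 264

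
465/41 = 11+14/41= 11.34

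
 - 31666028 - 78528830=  - 110194858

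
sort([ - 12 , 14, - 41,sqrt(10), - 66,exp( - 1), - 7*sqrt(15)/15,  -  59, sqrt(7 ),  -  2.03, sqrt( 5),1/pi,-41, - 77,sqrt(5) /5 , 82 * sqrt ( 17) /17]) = [ - 77, - 66, - 59, - 41, -41, - 12 , - 2.03 , - 7 * sqrt( 15 ) /15 , 1/pi, exp( - 1), sqrt( 5) /5, sqrt( 5) , sqrt( 7) , sqrt( 10 ), 14,82*sqrt (17)/17]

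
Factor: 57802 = 2^1*28901^1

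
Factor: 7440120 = 2^3 * 3^3*5^1*83^2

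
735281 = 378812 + 356469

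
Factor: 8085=3^1*5^1*7^2*11^1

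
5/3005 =1/601 = 0.00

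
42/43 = 42/43 =0.98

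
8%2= 0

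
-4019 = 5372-9391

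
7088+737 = 7825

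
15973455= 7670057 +8303398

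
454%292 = 162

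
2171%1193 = 978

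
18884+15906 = 34790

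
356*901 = 320756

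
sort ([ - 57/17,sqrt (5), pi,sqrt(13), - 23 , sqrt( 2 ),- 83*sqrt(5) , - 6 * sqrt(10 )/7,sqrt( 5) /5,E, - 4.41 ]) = [ - 83*  sqrt(5), - 23, -4.41, - 57/17, - 6*sqrt(10 )/7,sqrt( 5)/5, sqrt( 2), sqrt (5) , E,pi, sqrt(13)]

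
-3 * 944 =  - 2832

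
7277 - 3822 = 3455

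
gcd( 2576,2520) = 56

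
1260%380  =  120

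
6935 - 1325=5610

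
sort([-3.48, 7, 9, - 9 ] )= [-9 , - 3.48,7,9] 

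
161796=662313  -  500517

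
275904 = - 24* ( - 11496 ) 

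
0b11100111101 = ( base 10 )1853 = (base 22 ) 3I5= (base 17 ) 670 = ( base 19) 52A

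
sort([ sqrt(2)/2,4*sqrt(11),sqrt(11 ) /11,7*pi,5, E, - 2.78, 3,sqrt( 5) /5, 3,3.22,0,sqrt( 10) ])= [ - 2.78, 0, sqrt(11) /11,sqrt( 5)/5, sqrt( 2 ) /2,E,3,3, sqrt(10 ),  3.22,5,4*sqrt( 11),7 * pi]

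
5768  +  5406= 11174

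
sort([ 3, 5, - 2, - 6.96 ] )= [ - 6.96,-2,3,  5 ] 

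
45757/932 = 45757/932 = 49.10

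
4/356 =1/89 = 0.01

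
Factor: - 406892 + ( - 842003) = -5^1*249779^1=- 1248895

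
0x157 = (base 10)343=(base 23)el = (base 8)527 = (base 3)110201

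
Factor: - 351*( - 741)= 260091  =  3^4*13^2*19^1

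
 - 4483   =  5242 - 9725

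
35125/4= 35125/4= 8781.25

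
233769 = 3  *77923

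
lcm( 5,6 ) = 30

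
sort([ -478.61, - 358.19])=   [ - 478.61, - 358.19 ] 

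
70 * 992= 69440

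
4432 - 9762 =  - 5330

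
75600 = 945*80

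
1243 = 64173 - 62930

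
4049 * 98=396802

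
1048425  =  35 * 29955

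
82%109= 82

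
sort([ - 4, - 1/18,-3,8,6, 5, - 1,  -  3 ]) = [ - 4,  -  3, - 3, - 1, - 1/18,5, 6, 8]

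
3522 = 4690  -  1168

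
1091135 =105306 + 985829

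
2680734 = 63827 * 42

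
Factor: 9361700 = 2^2 * 5^2*179^1*523^1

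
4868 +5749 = 10617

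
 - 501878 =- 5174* 97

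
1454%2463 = 1454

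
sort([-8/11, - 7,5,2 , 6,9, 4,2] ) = [ - 7, - 8/11,2,2, 4,  5,  6,9] 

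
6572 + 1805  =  8377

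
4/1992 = 1/498 = 0.00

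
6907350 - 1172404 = 5734946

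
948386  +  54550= 1002936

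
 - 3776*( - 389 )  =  1468864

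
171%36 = 27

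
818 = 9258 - 8440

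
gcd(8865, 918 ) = 9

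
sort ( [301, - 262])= [ - 262 , 301 ] 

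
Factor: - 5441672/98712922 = -2720836/49356461 = -2^2*7^ (- 1)*11^( - 1)*640993^( - 1) * 680209^1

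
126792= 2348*54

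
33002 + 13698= 46700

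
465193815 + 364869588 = 830063403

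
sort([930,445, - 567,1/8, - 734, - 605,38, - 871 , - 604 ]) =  [ - 871, - 734,  -  605, - 604, - 567,1/8,  38, 445 , 930 ] 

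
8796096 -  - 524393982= 533190078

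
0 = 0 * 744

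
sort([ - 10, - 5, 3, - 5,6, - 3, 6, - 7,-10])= [-10, - 10,- 7,  -  5, - 5, - 3,3, 6,6 ] 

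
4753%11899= 4753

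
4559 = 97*47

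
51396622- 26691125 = 24705497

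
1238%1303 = 1238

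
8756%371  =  223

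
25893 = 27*959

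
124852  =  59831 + 65021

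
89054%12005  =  5019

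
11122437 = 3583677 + 7538760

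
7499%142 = 115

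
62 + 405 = 467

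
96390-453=95937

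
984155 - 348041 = 636114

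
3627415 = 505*7183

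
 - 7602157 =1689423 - 9291580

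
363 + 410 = 773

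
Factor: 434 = 2^1*7^1*31^1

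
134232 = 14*9588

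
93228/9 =10358 + 2/3 =10358.67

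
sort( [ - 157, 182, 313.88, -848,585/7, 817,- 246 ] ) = [ - 848, - 246, -157, 585/7,182, 313.88, 817] 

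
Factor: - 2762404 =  - 2^2*293^1 * 2357^1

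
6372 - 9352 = - 2980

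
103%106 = 103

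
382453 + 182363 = 564816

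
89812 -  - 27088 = 116900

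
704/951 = 704/951 = 0.74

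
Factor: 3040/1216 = 2^( - 1)*5^1 = 5/2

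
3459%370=129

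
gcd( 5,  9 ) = 1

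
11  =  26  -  15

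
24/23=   1 + 1/23=1.04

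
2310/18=128 + 1/3= 128.33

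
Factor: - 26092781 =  - 11^1*13^1*182467^1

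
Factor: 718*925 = 664150 = 2^1*5^2*37^1 * 359^1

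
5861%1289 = 705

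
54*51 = 2754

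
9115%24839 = 9115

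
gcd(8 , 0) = 8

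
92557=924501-831944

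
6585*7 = 46095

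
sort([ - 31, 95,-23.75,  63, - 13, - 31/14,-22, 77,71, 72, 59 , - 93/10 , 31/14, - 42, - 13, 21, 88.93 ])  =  [-42,-31, - 23.75, - 22,-13, - 13, -93/10,-31/14,  31/14,21, 59, 63 , 71, 72,77, 88.93,  95]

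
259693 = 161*1613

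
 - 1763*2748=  - 4844724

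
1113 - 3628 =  - 2515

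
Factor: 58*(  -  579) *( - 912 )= 30626784= 2^5 * 3^2*19^1 * 29^1*193^1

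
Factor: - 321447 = -3^1*7^1*15307^1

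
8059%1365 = 1234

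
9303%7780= 1523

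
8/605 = 8/605 =0.01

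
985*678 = 667830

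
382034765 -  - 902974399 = 1285009164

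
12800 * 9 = 115200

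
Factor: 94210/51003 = 2^1*3^( - 3)*5^1*1889^( - 1)*9421^1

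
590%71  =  22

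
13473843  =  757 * 17799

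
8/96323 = 8/96323 = 0.00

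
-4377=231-4608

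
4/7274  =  2/3637=0.00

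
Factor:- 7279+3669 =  - 2^1 * 5^1*19^2 = -3610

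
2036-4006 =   -  1970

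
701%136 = 21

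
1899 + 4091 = 5990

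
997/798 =997/798 = 1.25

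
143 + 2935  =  3078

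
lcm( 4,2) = 4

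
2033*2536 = 5155688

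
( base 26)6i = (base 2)10101110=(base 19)93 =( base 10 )174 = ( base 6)450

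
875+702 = 1577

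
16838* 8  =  134704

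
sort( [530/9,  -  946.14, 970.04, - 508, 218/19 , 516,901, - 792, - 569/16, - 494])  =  [ - 946.14, - 792, - 508, - 494, - 569/16, 218/19, 530/9, 516 , 901, 970.04]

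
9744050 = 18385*530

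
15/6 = 5/2 = 2.50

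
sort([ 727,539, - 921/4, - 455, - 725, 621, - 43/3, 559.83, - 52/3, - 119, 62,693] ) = [ - 725, - 455, - 921/4, - 119, - 52/3, - 43/3, 62,539, 559.83,621,693 , 727 ] 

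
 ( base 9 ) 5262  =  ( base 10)3863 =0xf17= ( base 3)12022002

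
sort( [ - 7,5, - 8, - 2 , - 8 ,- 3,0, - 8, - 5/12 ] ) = [  -  8, - 8, - 8 , - 7, - 3 , - 2, - 5/12,0,5] 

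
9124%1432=532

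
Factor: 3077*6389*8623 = 169519151719 = 17^1*181^1*6389^1 * 8623^1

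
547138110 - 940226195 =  - 393088085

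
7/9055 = 7/9055 = 0.00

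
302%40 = 22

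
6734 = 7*962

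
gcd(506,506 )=506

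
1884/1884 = 1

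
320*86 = 27520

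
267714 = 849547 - 581833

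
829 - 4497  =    -  3668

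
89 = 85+4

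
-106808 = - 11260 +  - 95548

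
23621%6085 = 5366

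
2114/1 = 2114 = 2114.00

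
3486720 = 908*3840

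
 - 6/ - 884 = 3/442 = 0.01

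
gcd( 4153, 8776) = 1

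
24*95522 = 2292528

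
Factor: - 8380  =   - 2^2*5^1 *419^1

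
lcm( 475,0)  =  0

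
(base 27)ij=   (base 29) HC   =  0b111111001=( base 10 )505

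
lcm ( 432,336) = 3024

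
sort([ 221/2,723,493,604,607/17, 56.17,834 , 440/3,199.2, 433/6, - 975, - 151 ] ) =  [  -  975, - 151,607/17, 56.17, 433/6,221/2 , 440/3,199.2, 493,604,  723 , 834]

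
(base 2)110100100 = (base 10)420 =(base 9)516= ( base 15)1d0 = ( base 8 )644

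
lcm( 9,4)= 36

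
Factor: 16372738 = 2^1*1229^1*6661^1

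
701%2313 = 701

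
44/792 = 1/18= 0.06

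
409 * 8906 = 3642554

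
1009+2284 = 3293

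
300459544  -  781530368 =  - 481070824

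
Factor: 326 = 2^1* 163^1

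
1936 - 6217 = -4281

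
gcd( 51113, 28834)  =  1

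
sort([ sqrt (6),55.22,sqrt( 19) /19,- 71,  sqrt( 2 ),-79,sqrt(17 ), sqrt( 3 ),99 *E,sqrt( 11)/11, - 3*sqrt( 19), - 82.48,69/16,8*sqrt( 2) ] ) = [ - 82.48 , - 79, - 71,-3*sqrt( 19 ) , sqrt (19) /19,sqrt ( 11)/11,sqrt( 2),sqrt( 3 ),  sqrt ( 6), sqrt( 17 ),  69/16,8 * sqrt( 2 ), 55.22,99*E ] 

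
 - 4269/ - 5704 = 4269/5704  =  0.75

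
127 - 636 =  - 509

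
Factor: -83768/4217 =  - 2^3*37^1*283^1*4217^( - 1)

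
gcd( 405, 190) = 5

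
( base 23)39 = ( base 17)4A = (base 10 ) 78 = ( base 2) 1001110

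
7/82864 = 7/82864 = 0.00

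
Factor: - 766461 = -3^1 * 255487^1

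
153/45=17/5  =  3.40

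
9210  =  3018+6192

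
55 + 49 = 104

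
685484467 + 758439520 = 1443923987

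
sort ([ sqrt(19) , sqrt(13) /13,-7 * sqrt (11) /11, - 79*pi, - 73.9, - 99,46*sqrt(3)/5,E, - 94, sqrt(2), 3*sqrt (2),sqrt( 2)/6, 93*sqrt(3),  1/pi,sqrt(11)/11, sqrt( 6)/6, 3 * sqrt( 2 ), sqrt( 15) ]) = [ - 79*pi, - 99, - 94, - 73.9, - 7 * sqrt(11 )/11 , sqrt(2 ) /6, sqrt( 13)/13,sqrt( 11)/11, 1/pi, sqrt(6 )/6, sqrt( 2),E, sqrt( 15) , 3*sqrt(2 ),3*sqrt( 2), sqrt(19 ),  46*sqrt( 3)/5, 93*sqrt(3) ] 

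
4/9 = 4/9= 0.44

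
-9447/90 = -105 + 1/30 = - 104.97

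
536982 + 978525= 1515507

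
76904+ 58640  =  135544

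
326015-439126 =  - 113111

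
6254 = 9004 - 2750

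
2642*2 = 5284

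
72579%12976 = 7699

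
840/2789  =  840/2789 = 0.30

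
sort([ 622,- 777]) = [ - 777,622]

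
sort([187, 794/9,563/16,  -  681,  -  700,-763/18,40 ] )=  [ - 700,-681, - 763/18, 563/16,  40,794/9,187 ]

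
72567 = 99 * 733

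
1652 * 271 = 447692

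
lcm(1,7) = 7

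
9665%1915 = 90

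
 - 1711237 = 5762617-7473854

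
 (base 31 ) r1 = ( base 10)838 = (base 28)11q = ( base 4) 31012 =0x346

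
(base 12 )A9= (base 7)243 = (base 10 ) 129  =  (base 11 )108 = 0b10000001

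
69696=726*96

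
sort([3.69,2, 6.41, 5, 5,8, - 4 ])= [ - 4, 2,3.69, 5,  5, 6.41,8 ]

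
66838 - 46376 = 20462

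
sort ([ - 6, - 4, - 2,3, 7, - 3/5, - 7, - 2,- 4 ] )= [ - 7,- 6, - 4, - 4,- 2, - 2, - 3/5,  3,7 ] 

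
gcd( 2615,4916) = 1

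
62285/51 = 62285/51 = 1221.27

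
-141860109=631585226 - 773445335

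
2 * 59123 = 118246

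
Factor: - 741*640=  - 474240=   - 2^7*3^1*5^1*13^1*19^1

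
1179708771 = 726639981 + 453068790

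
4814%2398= 18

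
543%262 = 19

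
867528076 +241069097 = 1108597173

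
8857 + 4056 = 12913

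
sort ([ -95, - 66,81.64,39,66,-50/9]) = [ - 95,- 66, - 50/9,39,66, 81.64]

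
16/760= 2/95 = 0.02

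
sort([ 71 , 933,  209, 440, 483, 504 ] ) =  [ 71,  209, 440 , 483, 504, 933]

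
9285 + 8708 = 17993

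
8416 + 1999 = 10415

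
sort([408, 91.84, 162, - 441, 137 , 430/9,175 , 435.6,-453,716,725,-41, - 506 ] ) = [ - 506, - 453 , - 441, - 41,430/9, 91.84, 137, 162, 175, 408, 435.6, 716,725]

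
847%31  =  10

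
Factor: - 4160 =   -  2^6 * 5^1*13^1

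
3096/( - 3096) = - 1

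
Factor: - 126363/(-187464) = 577/856  =  2^(  -  3)*107^( - 1) * 577^1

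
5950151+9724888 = 15675039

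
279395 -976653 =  - 697258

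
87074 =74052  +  13022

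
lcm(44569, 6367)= 44569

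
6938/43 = 6938/43 = 161.35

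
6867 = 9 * 763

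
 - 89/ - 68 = 1 + 21/68 = 1.31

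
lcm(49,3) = 147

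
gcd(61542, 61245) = 9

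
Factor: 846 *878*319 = 2^2 *3^2*11^1*29^1 * 47^1*439^1 = 236949372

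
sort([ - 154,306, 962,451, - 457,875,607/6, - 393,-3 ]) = [-457,-393,-154,  -  3,607/6, 306,451, 875, 962]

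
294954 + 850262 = 1145216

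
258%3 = 0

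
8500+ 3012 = 11512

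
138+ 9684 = 9822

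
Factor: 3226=2^1*1613^1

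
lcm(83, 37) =3071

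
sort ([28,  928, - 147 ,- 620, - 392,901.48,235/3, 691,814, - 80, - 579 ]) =[- 620, - 579, - 392,-147 , - 80 , 28,  235/3, 691, 814,  901.48, 928]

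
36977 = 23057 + 13920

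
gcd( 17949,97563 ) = 3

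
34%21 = 13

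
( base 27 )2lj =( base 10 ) 2044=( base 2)11111111100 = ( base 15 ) 914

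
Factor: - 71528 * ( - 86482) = 6185884496  =  2^4*11^1*3931^1*8941^1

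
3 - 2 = 1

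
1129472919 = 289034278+840438641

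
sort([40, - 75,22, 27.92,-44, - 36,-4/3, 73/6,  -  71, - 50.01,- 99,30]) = [-99, - 75,- 71, - 50.01 ,  -  44, - 36,-4/3,73/6 , 22,27.92,30,  40 ] 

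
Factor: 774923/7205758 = 2^( - 1)*7^ ( - 1 )*47^( - 2 )*89^1*233^(-1)*8707^1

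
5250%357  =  252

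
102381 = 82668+19713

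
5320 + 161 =5481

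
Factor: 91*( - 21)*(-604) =2^2*3^1 * 7^2*13^1*151^1 = 1154244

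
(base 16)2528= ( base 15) 2c42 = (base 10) 9512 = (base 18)1b68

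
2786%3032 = 2786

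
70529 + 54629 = 125158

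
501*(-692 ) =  - 346692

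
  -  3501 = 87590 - 91091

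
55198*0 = 0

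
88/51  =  88/51 = 1.73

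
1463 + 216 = 1679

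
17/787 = 17/787 = 0.02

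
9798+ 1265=11063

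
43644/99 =14548/33 = 440.85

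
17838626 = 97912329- 80073703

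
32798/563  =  32798/563=58.26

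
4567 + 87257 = 91824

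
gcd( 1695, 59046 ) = 3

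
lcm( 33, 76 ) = 2508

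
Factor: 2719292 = 2^2*679823^1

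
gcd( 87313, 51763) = 1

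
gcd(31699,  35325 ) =1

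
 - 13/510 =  - 13/510 = -0.03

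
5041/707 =7 + 92/707 = 7.13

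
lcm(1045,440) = 8360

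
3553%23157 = 3553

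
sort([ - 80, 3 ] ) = [ - 80, 3 ]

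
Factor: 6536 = 2^3*19^1*43^1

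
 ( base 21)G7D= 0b1110000110000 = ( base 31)7fo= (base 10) 7216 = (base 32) 71G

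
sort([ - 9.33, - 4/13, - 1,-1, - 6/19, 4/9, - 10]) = [-10, - 9.33,  -  1,  -  1, - 6/19, - 4/13,4/9]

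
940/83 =11 + 27/83  =  11.33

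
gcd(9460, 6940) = 20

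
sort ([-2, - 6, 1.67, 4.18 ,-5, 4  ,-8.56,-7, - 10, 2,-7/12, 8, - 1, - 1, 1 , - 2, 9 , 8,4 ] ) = [ - 10, - 8.56, - 7,-6, - 5, - 2, - 2,-1,  -  1, - 7/12,1, 1.67, 2, 4, 4, 4.18,8,8, 9 ]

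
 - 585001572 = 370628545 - 955630117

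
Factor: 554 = 2^1 * 277^1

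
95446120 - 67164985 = 28281135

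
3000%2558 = 442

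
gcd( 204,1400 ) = 4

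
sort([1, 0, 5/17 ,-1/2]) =[ - 1/2 , 0, 5/17, 1] 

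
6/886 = 3/443 = 0.01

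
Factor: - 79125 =-3^1*5^3*211^1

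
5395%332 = 83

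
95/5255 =19/1051 = 0.02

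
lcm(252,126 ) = 252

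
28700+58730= 87430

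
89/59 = 89/59 = 1.51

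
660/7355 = 132/1471  =  0.09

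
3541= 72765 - 69224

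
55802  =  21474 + 34328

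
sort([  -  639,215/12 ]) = [ - 639,215/12] 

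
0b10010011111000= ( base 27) CQE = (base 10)9464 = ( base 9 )13875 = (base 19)1742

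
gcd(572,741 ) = 13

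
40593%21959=18634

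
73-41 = 32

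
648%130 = 128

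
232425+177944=410369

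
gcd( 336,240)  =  48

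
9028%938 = 586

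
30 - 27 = 3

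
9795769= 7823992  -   -1971777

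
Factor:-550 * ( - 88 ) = 48400 = 2^4*5^2*11^2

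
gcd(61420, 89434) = 2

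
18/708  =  3/118=0.03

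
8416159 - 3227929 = 5188230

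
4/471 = 4/471  =  0.01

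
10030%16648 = 10030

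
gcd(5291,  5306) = 1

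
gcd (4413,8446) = 1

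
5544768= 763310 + 4781458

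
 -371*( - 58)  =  21518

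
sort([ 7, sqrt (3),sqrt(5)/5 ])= [ sqrt( 5)/5, sqrt (3), 7] 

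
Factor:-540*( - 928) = 501120 = 2^7*3^3*5^1 * 29^1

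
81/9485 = 81/9485 = 0.01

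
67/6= 67/6=11.17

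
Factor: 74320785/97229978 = 2^(-1)* 3^2*5^1*7^1 * 11^1*89^1*241^1*48614989^( -1) 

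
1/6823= 1/6823 = 0.00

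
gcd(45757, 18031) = 1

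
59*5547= 327273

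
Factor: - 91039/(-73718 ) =2^(-1) * 13^1*29^( - 1) *31^(-1)*41^( - 1 )*47^1*149^1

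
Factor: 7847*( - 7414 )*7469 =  - 434528927602 = - 2^1* 7^2*11^2*19^1*59^1*97^1*337^1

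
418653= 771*543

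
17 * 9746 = 165682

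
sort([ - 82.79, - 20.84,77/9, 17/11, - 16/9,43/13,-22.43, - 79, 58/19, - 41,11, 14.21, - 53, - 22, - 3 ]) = [ - 82.79, - 79,- 53, - 41, - 22.43,-22, - 20.84, - 3, - 16/9,17/11,  58/19,43/13, 77/9,11,14.21 ]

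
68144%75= 44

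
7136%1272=776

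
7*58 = 406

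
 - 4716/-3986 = 2358/1993 = 1.18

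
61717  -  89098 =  - 27381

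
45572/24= 1898 + 5/6= 1898.83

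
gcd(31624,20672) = 8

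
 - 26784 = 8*( - 3348)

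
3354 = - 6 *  ( - 559)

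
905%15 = 5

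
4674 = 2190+2484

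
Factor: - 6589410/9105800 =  - 658941/910580 = - 2^( - 2 )*3^1*5^( - 1)*11^( - 1 )*4139^( - 1 ) * 219647^1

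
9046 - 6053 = 2993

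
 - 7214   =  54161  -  61375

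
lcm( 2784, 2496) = 72384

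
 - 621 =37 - 658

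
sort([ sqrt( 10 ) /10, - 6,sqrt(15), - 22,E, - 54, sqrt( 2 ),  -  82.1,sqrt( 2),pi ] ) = [ - 82.1, - 54, - 22, - 6, sqrt(10 ) /10,sqrt (2) , sqrt( 2 ), E,pi  ,  sqrt(15 ) ] 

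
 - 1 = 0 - 1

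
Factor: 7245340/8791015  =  39164/47519 = 2^2*19^ (-1)*41^( - 1 )*61^( - 1)*9791^1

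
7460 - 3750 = 3710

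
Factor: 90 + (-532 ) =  - 2^1*13^1 * 17^1 = -442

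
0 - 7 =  - 7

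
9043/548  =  9043/548 = 16.50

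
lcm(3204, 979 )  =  35244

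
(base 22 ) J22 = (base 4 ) 2100122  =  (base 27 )CI8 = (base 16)241A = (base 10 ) 9242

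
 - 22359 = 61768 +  - 84127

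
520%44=36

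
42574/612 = 69 + 173/306 =69.57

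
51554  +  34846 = 86400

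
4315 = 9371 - 5056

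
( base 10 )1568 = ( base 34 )1c4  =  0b11000100000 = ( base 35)19s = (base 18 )4f2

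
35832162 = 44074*813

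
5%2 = 1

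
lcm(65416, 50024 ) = 850408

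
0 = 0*6041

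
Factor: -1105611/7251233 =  - 3^1*11^( - 1 )*13^1*23^ ( -1)*28349^1*28661^( - 1 ) 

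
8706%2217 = 2055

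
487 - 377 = 110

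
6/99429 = 2/33143 = 0.00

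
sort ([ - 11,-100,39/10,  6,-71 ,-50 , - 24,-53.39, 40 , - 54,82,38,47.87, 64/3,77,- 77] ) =[ - 100, - 77,-71, - 54, - 53.39, - 50, - 24, - 11, 39/10, 6, 64/3,  38, 40,47.87,77,82]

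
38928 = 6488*6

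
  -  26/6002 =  - 13/3001 = - 0.00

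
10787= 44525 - 33738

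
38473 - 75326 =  - 36853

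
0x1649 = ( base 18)HAH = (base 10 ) 5705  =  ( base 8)13111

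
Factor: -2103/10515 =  - 5^(-1)= -  1/5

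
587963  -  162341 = 425622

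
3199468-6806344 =-3606876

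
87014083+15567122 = 102581205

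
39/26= 1  +  1/2  =  1.50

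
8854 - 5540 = 3314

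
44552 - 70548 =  - 25996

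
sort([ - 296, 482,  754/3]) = [ - 296,754/3,482]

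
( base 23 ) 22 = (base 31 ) 1h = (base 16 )30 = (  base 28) 1k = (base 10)48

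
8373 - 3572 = 4801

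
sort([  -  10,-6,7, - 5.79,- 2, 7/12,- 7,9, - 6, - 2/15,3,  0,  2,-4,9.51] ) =[ -10, - 7, - 6 , - 6, - 5.79, - 4, - 2, - 2/15,  0, 7/12 , 2, 3,7,9 , 9.51]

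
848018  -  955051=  - 107033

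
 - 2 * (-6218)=12436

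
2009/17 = 118 + 3/17 = 118.18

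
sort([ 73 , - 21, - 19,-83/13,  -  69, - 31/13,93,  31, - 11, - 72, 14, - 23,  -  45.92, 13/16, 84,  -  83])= [ - 83,  -  72, - 69,-45.92,  -  23, - 21,-19, - 11, - 83/13, - 31/13, 13/16, 14, 31, 73,  84, 93 ]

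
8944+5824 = 14768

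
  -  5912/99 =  - 5912/99 = - 59.72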